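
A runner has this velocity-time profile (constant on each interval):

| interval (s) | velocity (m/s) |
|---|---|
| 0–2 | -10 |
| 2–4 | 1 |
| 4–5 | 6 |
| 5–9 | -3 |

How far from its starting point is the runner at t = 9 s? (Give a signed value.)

Displacement is the signed area under the v-t curve.
0–2 s: -10 × 2 = -20 m
2–4 s: 1 × 2 = 2 m
4–5 s: 6 × 1 = 6 m
5–9 s: -3 × 4 = -12 m
Net displacement = -24 m

-24 m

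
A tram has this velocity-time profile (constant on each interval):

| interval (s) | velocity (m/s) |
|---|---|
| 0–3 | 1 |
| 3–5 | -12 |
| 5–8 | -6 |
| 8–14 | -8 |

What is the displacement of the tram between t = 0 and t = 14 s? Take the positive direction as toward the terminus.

-87 m

Displacement is the signed area under the v-t curve.
0–3 s: 1 × 3 = 3 m
3–5 s: -12 × 2 = -24 m
5–8 s: -6 × 3 = -18 m
8–14 s: -8 × 6 = -48 m
Net displacement = -87 m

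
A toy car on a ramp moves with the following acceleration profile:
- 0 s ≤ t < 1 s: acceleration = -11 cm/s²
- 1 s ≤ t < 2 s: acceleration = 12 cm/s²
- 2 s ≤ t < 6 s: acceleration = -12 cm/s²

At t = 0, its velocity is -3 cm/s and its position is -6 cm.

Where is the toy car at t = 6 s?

-126.5 cm

On each constant-a segment, Δv = aΔt and Δx = v₀Δt + ½aΔt²; chain segment to segment.
0–1 s: v starts -3 cm/s; Δx = -3·1 + ½·-11·1² = -8.5 cm; v ends -14 cm/s.
1–2 s: v starts -14 cm/s; Δx = -14·1 + ½·12·1² = -8 cm; v ends -2 cm/s.
2–6 s: v starts -2 cm/s; Δx = -2·4 + ½·-12·4² = -104 cm; v ends -50 cm/s.
x(6) = -6 + Σ Δx = -126.5 cm.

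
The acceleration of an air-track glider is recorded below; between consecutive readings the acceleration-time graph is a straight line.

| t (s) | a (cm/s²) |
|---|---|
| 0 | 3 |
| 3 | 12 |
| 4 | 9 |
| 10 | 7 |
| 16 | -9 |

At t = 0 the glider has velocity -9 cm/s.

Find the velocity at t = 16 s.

66 cm/s

Δv equals the area under the a-t graph; then v = v₀ + Δv.
0–3 s: ½(3 + 12)(3) = 22.5 cm/s
3–4 s: ½(12 + 9)(1) = 10.5 cm/s
4–10 s: ½(9 + 7)(6) = 48 cm/s
10–16 s: ½(7 + -9)(6) = -6 cm/s
Δv = 75 cm/s, so v(16) = -9 + (75) = 66 cm/s.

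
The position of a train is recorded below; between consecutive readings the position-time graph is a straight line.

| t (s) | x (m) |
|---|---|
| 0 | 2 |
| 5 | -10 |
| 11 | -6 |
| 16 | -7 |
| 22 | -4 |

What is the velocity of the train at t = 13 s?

Velocity is the slope of the x-t graph on 11–16 s: (-7 − -6)/(16 − 11) = -0.2 m/s.

-0.2 m/s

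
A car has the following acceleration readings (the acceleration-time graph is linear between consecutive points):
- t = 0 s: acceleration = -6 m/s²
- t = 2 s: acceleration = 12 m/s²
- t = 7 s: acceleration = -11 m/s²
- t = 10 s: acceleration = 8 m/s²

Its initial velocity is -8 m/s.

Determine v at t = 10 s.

Δv equals the area under the a-t graph; then v = v₀ + Δv.
0–2 s: ½(-6 + 12)(2) = 6 m/s
2–7 s: ½(12 + -11)(5) = 2.5 m/s
7–10 s: ½(-11 + 8)(3) = -4.5 m/s
Δv = 4 m/s, so v(10) = -8 + (4) = -4 m/s.

-4 m/s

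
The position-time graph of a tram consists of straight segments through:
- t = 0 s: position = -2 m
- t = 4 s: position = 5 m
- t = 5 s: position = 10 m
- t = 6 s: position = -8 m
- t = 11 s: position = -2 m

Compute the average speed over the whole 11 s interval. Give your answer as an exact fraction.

36/11 m/s

Average speed = (total path length)/(elapsed time); on a piecewise-linear x-t graph the path length is Σ|Δx|.
0–4 s: |Δx| = |5 − -2| = 7 m
4–5 s: |Δx| = |10 − 5| = 5 m
5–6 s: |Δx| = |-8 − 10| = 18 m
6–11 s: |Δx| = |-2 − -8| = 6 m
Total path = 36 m; average speed = 36/11 = 36/11 m/s.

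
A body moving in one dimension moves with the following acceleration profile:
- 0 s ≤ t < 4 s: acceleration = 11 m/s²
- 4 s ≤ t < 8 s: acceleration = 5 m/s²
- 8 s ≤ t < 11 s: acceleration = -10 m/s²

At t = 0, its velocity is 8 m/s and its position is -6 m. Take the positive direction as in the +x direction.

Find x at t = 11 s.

533 m

On each constant-a segment, Δv = aΔt and Δx = v₀Δt + ½aΔt²; chain segment to segment.
0–4 s: v starts 8 m/s; Δx = 8·4 + ½·11·4² = 120 m; v ends 52 m/s.
4–8 s: v starts 52 m/s; Δx = 52·4 + ½·5·4² = 248 m; v ends 72 m/s.
8–11 s: v starts 72 m/s; Δx = 72·3 + ½·-10·3² = 171 m; v ends 42 m/s.
x(11) = -6 + Σ Δx = 533 m.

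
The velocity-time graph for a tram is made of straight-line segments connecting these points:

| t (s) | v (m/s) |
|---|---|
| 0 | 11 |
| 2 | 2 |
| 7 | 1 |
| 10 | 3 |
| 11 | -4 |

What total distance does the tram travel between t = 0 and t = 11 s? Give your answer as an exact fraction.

198/7 m

Distance (not displacement) is the total path length: add the absolute areas under v-t.
0–2 s: |½(11 + 2)(2)| = 13 m
2–7 s: |½(2 + 1)(5)| = 7.5 m
7–10 s: |½(1 + 3)(3)| = 6 m
10–11 s: v = 0 at t = 73/7 s; triangle areas 9/14 + 8/7 = 25/14 m
Total distance = 198/7 m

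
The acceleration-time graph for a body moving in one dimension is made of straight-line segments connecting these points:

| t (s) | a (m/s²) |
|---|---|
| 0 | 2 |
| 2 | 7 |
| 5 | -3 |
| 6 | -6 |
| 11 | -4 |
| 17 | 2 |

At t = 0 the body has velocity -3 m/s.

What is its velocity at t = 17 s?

Δv equals the area under the a-t graph; then v = v₀ + Δv.
0–2 s: ½(2 + 7)(2) = 9 m/s
2–5 s: ½(7 + -3)(3) = 6 m/s
5–6 s: ½(-3 + -6)(1) = -4.5 m/s
6–11 s: ½(-6 + -4)(5) = -25 m/s
11–17 s: ½(-4 + 2)(6) = -6 m/s
Δv = -20.5 m/s, so v(17) = -3 + (-20.5) = -23.5 m/s.

-23.5 m/s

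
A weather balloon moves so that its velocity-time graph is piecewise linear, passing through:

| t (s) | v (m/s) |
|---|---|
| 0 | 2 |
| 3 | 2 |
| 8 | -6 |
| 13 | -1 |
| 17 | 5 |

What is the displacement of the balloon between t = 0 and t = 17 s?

-13.5 m

Displacement is the signed area under the v-t curve.
0–3 s: 2 × 3 = 6 m
3–8 s: ½(2 + -6)(5) = -10 m
8–13 s: ½(-6 + -1)(5) = -17.5 m
13–17 s: ½(-1 + 5)(4) = 8 m
Net displacement = -13.5 m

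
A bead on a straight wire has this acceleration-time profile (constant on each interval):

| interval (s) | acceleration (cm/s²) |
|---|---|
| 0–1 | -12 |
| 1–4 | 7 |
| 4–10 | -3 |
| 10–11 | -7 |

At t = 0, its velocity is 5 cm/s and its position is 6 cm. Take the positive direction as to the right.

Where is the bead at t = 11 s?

On each constant-a segment, Δv = aΔt and Δx = v₀Δt + ½aΔt²; chain segment to segment.
0–1 s: v starts 5 cm/s; Δx = 5·1 + ½·-12·1² = -1 cm; v ends -7 cm/s.
1–4 s: v starts -7 cm/s; Δx = -7·3 + ½·7·3² = 10.5 cm; v ends 14 cm/s.
4–10 s: v starts 14 cm/s; Δx = 14·6 + ½·-3·6² = 30 cm; v ends -4 cm/s.
10–11 s: v starts -4 cm/s; Δx = -4·1 + ½·-7·1² = -7.5 cm; v ends -11 cm/s.
x(11) = 6 + Σ Δx = 38 cm.

38 cm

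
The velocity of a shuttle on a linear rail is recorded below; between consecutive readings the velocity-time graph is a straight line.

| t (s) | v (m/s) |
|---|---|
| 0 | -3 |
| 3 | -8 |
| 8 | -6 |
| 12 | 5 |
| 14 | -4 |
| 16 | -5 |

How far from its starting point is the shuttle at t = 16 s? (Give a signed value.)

-61.5 m

Net displacement equals the area under the velocity-time graph (areas below the axis count negative).
0–3 s: ½(-3 + -8)(3) = -16.5 m
3–8 s: ½(-8 + -6)(5) = -35 m
8–12 s: ½(-6 + 5)(4) = -2 m
12–14 s: ½(5 + -4)(2) = 1 m
14–16 s: ½(-4 + -5)(2) = -9 m
Net displacement = -61.5 m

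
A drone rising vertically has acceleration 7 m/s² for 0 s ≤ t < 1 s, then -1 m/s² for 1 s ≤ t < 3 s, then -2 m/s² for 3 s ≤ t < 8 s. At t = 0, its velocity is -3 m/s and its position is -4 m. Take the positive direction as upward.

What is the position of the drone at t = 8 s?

-12.5 m

On each constant-a segment, Δv = aΔt and Δx = v₀Δt + ½aΔt²; chain segment to segment.
0–1 s: v starts -3 m/s; Δx = -3·1 + ½·7·1² = 0.5 m; v ends 4 m/s.
1–3 s: v starts 4 m/s; Δx = 4·2 + ½·-1·2² = 6 m; v ends 2 m/s.
3–8 s: v starts 2 m/s; Δx = 2·5 + ½·-2·5² = -15 m; v ends -8 m/s.
x(8) = -4 + Σ Δx = -12.5 m.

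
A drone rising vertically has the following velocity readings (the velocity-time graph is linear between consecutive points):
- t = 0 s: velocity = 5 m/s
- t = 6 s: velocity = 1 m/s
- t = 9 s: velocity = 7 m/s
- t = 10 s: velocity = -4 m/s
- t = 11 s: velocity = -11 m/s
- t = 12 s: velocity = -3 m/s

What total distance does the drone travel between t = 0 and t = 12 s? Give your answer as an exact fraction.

Distance (not displacement) is the total path length: add the absolute areas under v-t.
0–6 s: |½(5 + 1)(6)| = 18 m
6–9 s: |½(1 + 7)(3)| = 12 m
9–10 s: v = 0 at t = 106/11 s; triangle areas 49/22 + 8/11 = 65/22 m
10–11 s: |½(-4 + -11)(1)| = 7.5 m
11–12 s: |½(-11 + -3)(1)| = 7 m
Total distance = 522/11 m

522/11 m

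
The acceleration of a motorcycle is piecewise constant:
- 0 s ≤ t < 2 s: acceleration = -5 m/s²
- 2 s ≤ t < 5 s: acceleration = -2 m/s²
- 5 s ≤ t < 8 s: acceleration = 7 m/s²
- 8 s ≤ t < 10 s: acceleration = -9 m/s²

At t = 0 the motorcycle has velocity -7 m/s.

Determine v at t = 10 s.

-20 m/s

Δv equals the area under the a-t graph; then v = v₀ + Δv.
0–2 s: -5 × 2 = -10 m/s
2–5 s: -2 × 3 = -6 m/s
5–8 s: 7 × 3 = 21 m/s
8–10 s: -9 × 2 = -18 m/s
Δv = -13 m/s, so v(10) = -7 + (-13) = -20 m/s.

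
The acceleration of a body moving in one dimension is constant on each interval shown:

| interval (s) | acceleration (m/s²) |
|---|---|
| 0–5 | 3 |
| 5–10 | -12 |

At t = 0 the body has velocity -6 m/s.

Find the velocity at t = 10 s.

-51 m/s

Δv equals the area under the a-t graph; then v = v₀ + Δv.
0–5 s: 3 × 5 = 15 m/s
5–10 s: -12 × 5 = -60 m/s
Δv = -45 m/s, so v(10) = -6 + (-45) = -51 m/s.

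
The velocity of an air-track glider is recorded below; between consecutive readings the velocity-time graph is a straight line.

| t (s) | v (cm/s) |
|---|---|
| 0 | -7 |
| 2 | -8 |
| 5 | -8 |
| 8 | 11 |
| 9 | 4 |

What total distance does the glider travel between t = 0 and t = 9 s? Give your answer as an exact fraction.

1161/19 cm

Total distance travelled is ∫|v| dt — sum the magnitudes of each area piece.
0–2 s: |½(-7 + -8)(2)| = 15 cm
2–5 s: |-8| × 3 = 24 cm
5–8 s: v = 0 at t = 119/19 s; triangle areas 96/19 + 363/38 = 555/38 cm
8–9 s: |½(11 + 4)(1)| = 7.5 cm
Total distance = 1161/19 cm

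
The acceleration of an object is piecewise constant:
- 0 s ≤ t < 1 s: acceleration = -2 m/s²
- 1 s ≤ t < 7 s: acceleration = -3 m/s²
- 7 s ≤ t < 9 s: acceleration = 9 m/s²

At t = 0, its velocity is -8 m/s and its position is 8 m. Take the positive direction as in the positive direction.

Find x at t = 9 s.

On each constant-a segment, Δv = aΔt and Δx = v₀Δt + ½aΔt²; chain segment to segment.
0–1 s: v starts -8 m/s; Δx = -8·1 + ½·-2·1² = -9 m; v ends -10 m/s.
1–7 s: v starts -10 m/s; Δx = -10·6 + ½·-3·6² = -114 m; v ends -28 m/s.
7–9 s: v starts -28 m/s; Δx = -28·2 + ½·9·2² = -38 m; v ends -10 m/s.
x(9) = 8 + Σ Δx = -153 m.

-153 m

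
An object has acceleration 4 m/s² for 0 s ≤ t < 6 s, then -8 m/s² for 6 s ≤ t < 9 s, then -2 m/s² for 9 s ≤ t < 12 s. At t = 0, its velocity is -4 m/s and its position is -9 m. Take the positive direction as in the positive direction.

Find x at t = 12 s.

On each constant-a segment, Δv = aΔt and Δx = v₀Δt + ½aΔt²; chain segment to segment.
0–6 s: v starts -4 m/s; Δx = -4·6 + ½·4·6² = 48 m; v ends 20 m/s.
6–9 s: v starts 20 m/s; Δx = 20·3 + ½·-8·3² = 24 m; v ends -4 m/s.
9–12 s: v starts -4 m/s; Δx = -4·3 + ½·-2·3² = -21 m; v ends -10 m/s.
x(12) = -9 + Σ Δx = 42 m.

42 m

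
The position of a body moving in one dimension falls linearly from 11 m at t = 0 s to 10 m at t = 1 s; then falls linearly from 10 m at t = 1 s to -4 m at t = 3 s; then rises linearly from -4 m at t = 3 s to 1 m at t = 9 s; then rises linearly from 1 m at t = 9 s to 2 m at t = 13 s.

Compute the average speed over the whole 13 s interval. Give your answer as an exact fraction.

Average speed = (total path length)/(elapsed time); on a piecewise-linear x-t graph the path length is Σ|Δx|.
0–1 s: |Δx| = |10 − 11| = 1 m
1–3 s: |Δx| = |-4 − 10| = 14 m
3–9 s: |Δx| = |1 − -4| = 5 m
9–13 s: |Δx| = |2 − 1| = 1 m
Total path = 21 m; average speed = 21/13 = 21/13 m/s.

21/13 m/s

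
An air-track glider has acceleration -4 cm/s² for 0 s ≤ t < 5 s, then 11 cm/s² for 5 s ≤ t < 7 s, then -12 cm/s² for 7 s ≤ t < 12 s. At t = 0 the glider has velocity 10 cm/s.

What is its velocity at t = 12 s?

-48 cm/s

Δv equals the area under the a-t graph; then v = v₀ + Δv.
0–5 s: -4 × 5 = -20 cm/s
5–7 s: 11 × 2 = 22 cm/s
7–12 s: -12 × 5 = -60 cm/s
Δv = -58 cm/s, so v(12) = 10 + (-58) = -48 cm/s.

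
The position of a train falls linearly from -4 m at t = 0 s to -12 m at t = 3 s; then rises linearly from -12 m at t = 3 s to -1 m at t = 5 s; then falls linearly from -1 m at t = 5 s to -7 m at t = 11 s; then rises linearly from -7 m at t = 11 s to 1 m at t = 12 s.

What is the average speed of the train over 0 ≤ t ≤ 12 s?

Average speed = (total path length)/(elapsed time); on a piecewise-linear x-t graph the path length is Σ|Δx|.
0–3 s: |Δx| = |-12 − -4| = 8 m
3–5 s: |Δx| = |-1 − -12| = 11 m
5–11 s: |Δx| = |-7 − -1| = 6 m
11–12 s: |Δx| = |1 − -7| = 8 m
Total path = 33 m; average speed = 33/12 = 2.75 m/s.

2.75 m/s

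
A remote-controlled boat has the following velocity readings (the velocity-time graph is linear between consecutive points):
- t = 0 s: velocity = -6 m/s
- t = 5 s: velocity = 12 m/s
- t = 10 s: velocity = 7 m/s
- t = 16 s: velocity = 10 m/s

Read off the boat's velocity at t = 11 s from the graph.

On 10–16 s the graph is linear from 7 to 10 m/s: v(11) = 7 + (10 − 7)·(11 − 10)/(16 − 10) = 7.5 m/s.

7.5 m/s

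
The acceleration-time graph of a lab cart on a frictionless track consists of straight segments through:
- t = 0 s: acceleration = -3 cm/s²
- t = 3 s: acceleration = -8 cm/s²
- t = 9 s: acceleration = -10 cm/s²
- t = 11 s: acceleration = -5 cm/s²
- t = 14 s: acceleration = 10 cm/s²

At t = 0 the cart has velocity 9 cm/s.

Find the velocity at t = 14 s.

-69 cm/s

Δv equals the area under the a-t graph; then v = v₀ + Δv.
0–3 s: ½(-3 + -8)(3) = -16.5 cm/s
3–9 s: ½(-8 + -10)(6) = -54 cm/s
9–11 s: ½(-10 + -5)(2) = -15 cm/s
11–14 s: ½(-5 + 10)(3) = 7.5 cm/s
Δv = -78 cm/s, so v(14) = 9 + (-78) = -69 cm/s.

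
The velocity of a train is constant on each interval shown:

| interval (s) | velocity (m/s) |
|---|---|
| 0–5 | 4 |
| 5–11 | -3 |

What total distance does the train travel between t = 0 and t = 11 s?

Total distance travelled is ∫|v| dt — sum the magnitudes of each area piece.
0–5 s: |4| × 5 = 20 m
5–11 s: |-3| × 6 = 18 m
Total distance = 38 m

38 m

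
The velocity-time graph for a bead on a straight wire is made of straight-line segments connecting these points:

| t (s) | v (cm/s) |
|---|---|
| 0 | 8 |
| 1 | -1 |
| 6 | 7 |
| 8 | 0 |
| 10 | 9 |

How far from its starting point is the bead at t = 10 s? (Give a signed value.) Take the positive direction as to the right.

Displacement is the signed area under the v-t curve.
0–1 s: ½(8 + -1)(1) = 3.5 cm
1–6 s: ½(-1 + 7)(5) = 15 cm
6–8 s: ½(7 + 0)(2) = 7 cm
8–10 s: ½(0 + 9)(2) = 9 cm
Net displacement = 34.5 cm

34.5 cm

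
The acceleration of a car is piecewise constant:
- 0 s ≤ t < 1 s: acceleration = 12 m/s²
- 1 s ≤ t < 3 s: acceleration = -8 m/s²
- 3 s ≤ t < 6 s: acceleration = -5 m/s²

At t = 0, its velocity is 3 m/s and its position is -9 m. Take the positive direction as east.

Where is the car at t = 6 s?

-11.5 m

On each constant-a segment, Δv = aΔt and Δx = v₀Δt + ½aΔt²; chain segment to segment.
0–1 s: v starts 3 m/s; Δx = 3·1 + ½·12·1² = 9 m; v ends 15 m/s.
1–3 s: v starts 15 m/s; Δx = 15·2 + ½·-8·2² = 14 m; v ends -1 m/s.
3–6 s: v starts -1 m/s; Δx = -1·3 + ½·-5·3² = -25.5 m; v ends -16 m/s.
x(6) = -9 + Σ Δx = -11.5 m.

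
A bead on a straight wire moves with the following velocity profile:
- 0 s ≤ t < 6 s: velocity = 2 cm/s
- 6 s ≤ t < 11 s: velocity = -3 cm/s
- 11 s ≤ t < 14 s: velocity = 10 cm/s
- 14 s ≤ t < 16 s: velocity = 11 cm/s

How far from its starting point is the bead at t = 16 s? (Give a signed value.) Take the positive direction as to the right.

49 cm

Displacement is the signed area under the v-t curve.
0–6 s: 2 × 6 = 12 cm
6–11 s: -3 × 5 = -15 cm
11–14 s: 10 × 3 = 30 cm
14–16 s: 11 × 2 = 22 cm
Net displacement = 49 cm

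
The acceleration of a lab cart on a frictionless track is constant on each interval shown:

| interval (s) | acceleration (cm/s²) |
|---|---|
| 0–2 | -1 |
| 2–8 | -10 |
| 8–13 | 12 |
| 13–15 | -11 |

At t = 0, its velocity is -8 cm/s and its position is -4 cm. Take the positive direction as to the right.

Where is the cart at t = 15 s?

On each constant-a segment, Δv = aΔt and Δx = v₀Δt + ½aΔt²; chain segment to segment.
0–2 s: v starts -8 cm/s; Δx = -8·2 + ½·-1·2² = -18 cm; v ends -10 cm/s.
2–8 s: v starts -10 cm/s; Δx = -10·6 + ½·-10·6² = -240 cm; v ends -70 cm/s.
8–13 s: v starts -70 cm/s; Δx = -70·5 + ½·12·5² = -200 cm; v ends -10 cm/s.
13–15 s: v starts -10 cm/s; Δx = -10·2 + ½·-11·2² = -42 cm; v ends -32 cm/s.
x(15) = -4 + Σ Δx = -504 cm.

-504 cm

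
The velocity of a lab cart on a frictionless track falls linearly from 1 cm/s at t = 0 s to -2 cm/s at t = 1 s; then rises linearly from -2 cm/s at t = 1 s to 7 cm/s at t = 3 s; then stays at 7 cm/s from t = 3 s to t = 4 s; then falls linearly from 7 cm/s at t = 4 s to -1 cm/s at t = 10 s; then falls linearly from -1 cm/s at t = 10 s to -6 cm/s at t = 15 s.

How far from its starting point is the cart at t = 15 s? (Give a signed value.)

12 cm

Displacement is the signed area under the v-t curve.
0–1 s: ½(1 + -2)(1) = -0.5 cm
1–3 s: ½(-2 + 7)(2) = 5 cm
3–4 s: 7 × 1 = 7 cm
4–10 s: ½(7 + -1)(6) = 18 cm
10–15 s: ½(-1 + -6)(5) = -17.5 cm
Net displacement = 12 cm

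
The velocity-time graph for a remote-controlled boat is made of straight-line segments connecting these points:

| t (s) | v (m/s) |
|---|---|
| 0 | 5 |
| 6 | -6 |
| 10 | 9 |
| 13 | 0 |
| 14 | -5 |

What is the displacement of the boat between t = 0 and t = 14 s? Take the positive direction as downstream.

Net displacement equals the area under the velocity-time graph (areas below the axis count negative).
0–6 s: ½(5 + -6)(6) = -3 m
6–10 s: ½(-6 + 9)(4) = 6 m
10–13 s: ½(9 + 0)(3) = 13.5 m
13–14 s: ½(0 + -5)(1) = -2.5 m
Net displacement = 14 m

14 m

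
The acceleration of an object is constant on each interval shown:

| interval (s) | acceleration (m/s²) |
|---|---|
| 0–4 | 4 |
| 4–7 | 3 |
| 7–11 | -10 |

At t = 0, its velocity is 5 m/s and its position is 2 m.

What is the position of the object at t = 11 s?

On each constant-a segment, Δv = aΔt and Δx = v₀Δt + ½aΔt²; chain segment to segment.
0–4 s: v starts 5 m/s; Δx = 5·4 + ½·4·4² = 52 m; v ends 21 m/s.
4–7 s: v starts 21 m/s; Δx = 21·3 + ½·3·3² = 76.5 m; v ends 30 m/s.
7–11 s: v starts 30 m/s; Δx = 30·4 + ½·-10·4² = 40 m; v ends -10 m/s.
x(11) = 2 + Σ Δx = 170.5 m.

170.5 m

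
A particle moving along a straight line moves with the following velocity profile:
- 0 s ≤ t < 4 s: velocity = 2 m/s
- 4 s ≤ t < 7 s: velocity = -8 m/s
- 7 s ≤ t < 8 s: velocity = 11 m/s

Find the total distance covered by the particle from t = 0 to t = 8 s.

Distance (not displacement) is the total path length: add the absolute areas under v-t.
0–4 s: |2| × 4 = 8 m
4–7 s: |-8| × 3 = 24 m
7–8 s: |11| × 1 = 11 m
Total distance = 43 m

43 m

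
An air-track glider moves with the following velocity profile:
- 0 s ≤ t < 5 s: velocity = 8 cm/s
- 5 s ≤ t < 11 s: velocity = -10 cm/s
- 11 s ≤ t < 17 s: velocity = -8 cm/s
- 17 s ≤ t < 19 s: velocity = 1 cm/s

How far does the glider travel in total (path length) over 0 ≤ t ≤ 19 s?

Distance (not displacement) is the total path length: add the absolute areas under v-t.
0–5 s: |8| × 5 = 40 cm
5–11 s: |-10| × 6 = 60 cm
11–17 s: |-8| × 6 = 48 cm
17–19 s: |1| × 2 = 2 cm
Total distance = 150 cm

150 cm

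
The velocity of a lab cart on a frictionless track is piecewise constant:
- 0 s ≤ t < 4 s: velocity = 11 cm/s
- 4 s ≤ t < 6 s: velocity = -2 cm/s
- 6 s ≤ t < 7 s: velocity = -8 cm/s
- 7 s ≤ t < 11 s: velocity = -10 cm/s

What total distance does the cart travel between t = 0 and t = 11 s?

96 cm

Total distance travelled is ∫|v| dt — sum the magnitudes of each area piece.
0–4 s: |11| × 4 = 44 cm
4–6 s: |-2| × 2 = 4 cm
6–7 s: |-8| × 1 = 8 cm
7–11 s: |-10| × 4 = 40 cm
Total distance = 96 cm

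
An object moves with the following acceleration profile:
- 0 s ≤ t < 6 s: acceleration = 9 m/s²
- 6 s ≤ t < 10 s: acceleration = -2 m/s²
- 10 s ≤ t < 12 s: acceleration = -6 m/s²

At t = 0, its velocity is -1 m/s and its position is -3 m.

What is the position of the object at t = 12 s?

On each constant-a segment, Δv = aΔt and Δx = v₀Δt + ½aΔt²; chain segment to segment.
0–6 s: v starts -1 m/s; Δx = -1·6 + ½·9·6² = 156 m; v ends 53 m/s.
6–10 s: v starts 53 m/s; Δx = 53·4 + ½·-2·4² = 196 m; v ends 45 m/s.
10–12 s: v starts 45 m/s; Δx = 45·2 + ½·-6·2² = 78 m; v ends 33 m/s.
x(12) = -3 + Σ Δx = 427 m.

427 m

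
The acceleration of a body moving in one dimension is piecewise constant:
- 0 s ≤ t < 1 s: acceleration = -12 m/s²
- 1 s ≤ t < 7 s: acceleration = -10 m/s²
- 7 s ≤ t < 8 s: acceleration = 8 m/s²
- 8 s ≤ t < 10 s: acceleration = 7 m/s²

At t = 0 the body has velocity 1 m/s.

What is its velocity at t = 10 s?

Δv equals the area under the a-t graph; then v = v₀ + Δv.
0–1 s: -12 × 1 = -12 m/s
1–7 s: -10 × 6 = -60 m/s
7–8 s: 8 × 1 = 8 m/s
8–10 s: 7 × 2 = 14 m/s
Δv = -50 m/s, so v(10) = 1 + (-50) = -49 m/s.

-49 m/s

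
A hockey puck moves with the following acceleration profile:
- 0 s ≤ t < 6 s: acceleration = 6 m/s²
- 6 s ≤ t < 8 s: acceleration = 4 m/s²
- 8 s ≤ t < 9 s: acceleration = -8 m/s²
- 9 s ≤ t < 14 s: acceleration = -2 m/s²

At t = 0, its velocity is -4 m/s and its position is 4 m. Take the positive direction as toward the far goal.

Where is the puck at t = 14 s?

On each constant-a segment, Δv = aΔt and Δx = v₀Δt + ½aΔt²; chain segment to segment.
0–6 s: v starts -4 m/s; Δx = -4·6 + ½·6·6² = 84 m; v ends 32 m/s.
6–8 s: v starts 32 m/s; Δx = 32·2 + ½·4·2² = 72 m; v ends 40 m/s.
8–9 s: v starts 40 m/s; Δx = 40·1 + ½·-8·1² = 36 m; v ends 32 m/s.
9–14 s: v starts 32 m/s; Δx = 32·5 + ½·-2·5² = 135 m; v ends 22 m/s.
x(14) = 4 + Σ Δx = 331 m.

331 m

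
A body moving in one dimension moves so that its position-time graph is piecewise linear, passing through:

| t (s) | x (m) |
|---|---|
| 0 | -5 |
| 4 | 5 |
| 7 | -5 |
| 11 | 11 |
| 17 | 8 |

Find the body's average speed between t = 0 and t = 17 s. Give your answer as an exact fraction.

39/17 m/s

Average speed = (total path length)/(elapsed time); on a piecewise-linear x-t graph the path length is Σ|Δx|.
0–4 s: |Δx| = |5 − -5| = 10 m
4–7 s: |Δx| = |-5 − 5| = 10 m
7–11 s: |Δx| = |11 − -5| = 16 m
11–17 s: |Δx| = |8 − 11| = 3 m
Total path = 39 m; average speed = 39/17 = 39/17 m/s.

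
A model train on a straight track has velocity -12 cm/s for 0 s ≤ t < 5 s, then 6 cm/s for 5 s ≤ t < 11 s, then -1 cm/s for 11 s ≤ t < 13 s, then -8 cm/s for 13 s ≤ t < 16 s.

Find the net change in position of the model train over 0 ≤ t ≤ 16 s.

Displacement is the signed area under the v-t curve.
0–5 s: -12 × 5 = -60 cm
5–11 s: 6 × 6 = 36 cm
11–13 s: -1 × 2 = -2 cm
13–16 s: -8 × 3 = -24 cm
Net displacement = -50 cm

-50 cm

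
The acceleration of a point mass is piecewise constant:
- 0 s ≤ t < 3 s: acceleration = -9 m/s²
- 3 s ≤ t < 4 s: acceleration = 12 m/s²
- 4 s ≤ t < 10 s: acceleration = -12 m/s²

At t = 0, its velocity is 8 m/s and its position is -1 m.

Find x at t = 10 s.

-288.5 m

On each constant-a segment, Δv = aΔt and Δx = v₀Δt + ½aΔt²; chain segment to segment.
0–3 s: v starts 8 m/s; Δx = 8·3 + ½·-9·3² = -16.5 m; v ends -19 m/s.
3–4 s: v starts -19 m/s; Δx = -19·1 + ½·12·1² = -13 m; v ends -7 m/s.
4–10 s: v starts -7 m/s; Δx = -7·6 + ½·-12·6² = -258 m; v ends -79 m/s.
x(10) = -1 + Σ Δx = -288.5 m.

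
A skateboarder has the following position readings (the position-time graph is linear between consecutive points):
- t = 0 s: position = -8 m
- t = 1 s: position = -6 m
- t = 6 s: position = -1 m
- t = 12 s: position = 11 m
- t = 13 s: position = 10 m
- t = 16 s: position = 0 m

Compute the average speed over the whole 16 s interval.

Average speed = (total path length)/(elapsed time); on a piecewise-linear x-t graph the path length is Σ|Δx|.
0–1 s: |Δx| = |-6 − -8| = 2 m
1–6 s: |Δx| = |-1 − -6| = 5 m
6–12 s: |Δx| = |11 − -1| = 12 m
12–13 s: |Δx| = |10 − 11| = 1 m
13–16 s: |Δx| = |0 − 10| = 10 m
Total path = 30 m; average speed = 30/16 = 1.875 m/s.

1.875 m/s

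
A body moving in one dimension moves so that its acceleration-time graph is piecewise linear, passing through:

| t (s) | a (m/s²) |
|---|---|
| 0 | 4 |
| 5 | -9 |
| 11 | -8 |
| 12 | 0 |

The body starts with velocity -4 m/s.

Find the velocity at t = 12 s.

-71.5 m/s

Δv equals the area under the a-t graph; then v = v₀ + Δv.
0–5 s: ½(4 + -9)(5) = -12.5 m/s
5–11 s: ½(-9 + -8)(6) = -51 m/s
11–12 s: ½(-8 + 0)(1) = -4 m/s
Δv = -67.5 m/s, so v(12) = -4 + (-67.5) = -71.5 m/s.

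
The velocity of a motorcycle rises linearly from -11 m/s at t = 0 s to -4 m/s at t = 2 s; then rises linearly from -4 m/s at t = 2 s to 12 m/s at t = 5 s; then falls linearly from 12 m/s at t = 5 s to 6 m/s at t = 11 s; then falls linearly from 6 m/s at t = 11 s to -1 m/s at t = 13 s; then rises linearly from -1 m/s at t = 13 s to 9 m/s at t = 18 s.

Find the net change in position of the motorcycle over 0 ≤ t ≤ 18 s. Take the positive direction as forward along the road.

76 m

Displacement is the signed area under the v-t curve.
0–2 s: ½(-11 + -4)(2) = -15 m
2–5 s: ½(-4 + 12)(3) = 12 m
5–11 s: ½(12 + 6)(6) = 54 m
11–13 s: ½(6 + -1)(2) = 5 m
13–18 s: ½(-1 + 9)(5) = 20 m
Net displacement = 76 m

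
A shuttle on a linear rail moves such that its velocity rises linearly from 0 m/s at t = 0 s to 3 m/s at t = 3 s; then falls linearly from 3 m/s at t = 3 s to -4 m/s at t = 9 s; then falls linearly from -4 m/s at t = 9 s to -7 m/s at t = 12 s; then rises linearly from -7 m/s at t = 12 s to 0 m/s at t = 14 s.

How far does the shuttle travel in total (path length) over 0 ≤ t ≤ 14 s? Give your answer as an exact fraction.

271/7 m

Total distance travelled is ∫|v| dt — sum the magnitudes of each area piece.
0–3 s: |½(0 + 3)(3)| = 4.5 m
3–9 s: v = 0 at t = 39/7 s; triangle areas 27/7 + 48/7 = 75/7 m
9–12 s: |½(-4 + -7)(3)| = 16.5 m
12–14 s: |½(-7 + 0)(2)| = 7 m
Total distance = 271/7 m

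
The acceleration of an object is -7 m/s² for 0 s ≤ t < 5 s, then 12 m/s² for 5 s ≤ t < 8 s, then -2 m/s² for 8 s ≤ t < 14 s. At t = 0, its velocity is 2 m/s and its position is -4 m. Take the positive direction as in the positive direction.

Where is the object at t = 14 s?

On each constant-a segment, Δv = aΔt and Δx = v₀Δt + ½aΔt²; chain segment to segment.
0–5 s: v starts 2 m/s; Δx = 2·5 + ½·-7·5² = -77.5 m; v ends -33 m/s.
5–8 s: v starts -33 m/s; Δx = -33·3 + ½·12·3² = -45 m; v ends 3 m/s.
8–14 s: v starts 3 m/s; Δx = 3·6 + ½·-2·6² = -18 m; v ends -9 m/s.
x(14) = -4 + Σ Δx = -144.5 m.

-144.5 m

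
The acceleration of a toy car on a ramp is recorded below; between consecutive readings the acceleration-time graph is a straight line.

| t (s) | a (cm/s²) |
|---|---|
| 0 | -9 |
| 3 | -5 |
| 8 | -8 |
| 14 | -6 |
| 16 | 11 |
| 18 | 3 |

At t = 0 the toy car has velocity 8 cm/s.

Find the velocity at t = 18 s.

Δv equals the area under the a-t graph; then v = v₀ + Δv.
0–3 s: ½(-9 + -5)(3) = -21 cm/s
3–8 s: ½(-5 + -8)(5) = -32.5 cm/s
8–14 s: ½(-8 + -6)(6) = -42 cm/s
14–16 s: ½(-6 + 11)(2) = 5 cm/s
16–18 s: ½(11 + 3)(2) = 14 cm/s
Δv = -76.5 cm/s, so v(18) = 8 + (-76.5) = -68.5 cm/s.

-68.5 cm/s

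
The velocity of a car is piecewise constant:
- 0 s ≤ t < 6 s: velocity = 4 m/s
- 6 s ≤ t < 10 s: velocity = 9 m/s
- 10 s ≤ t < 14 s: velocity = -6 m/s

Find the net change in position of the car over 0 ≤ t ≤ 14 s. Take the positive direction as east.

Net displacement equals the area under the velocity-time graph (areas below the axis count negative).
0–6 s: 4 × 6 = 24 m
6–10 s: 9 × 4 = 36 m
10–14 s: -6 × 4 = -24 m
Net displacement = 36 m

36 m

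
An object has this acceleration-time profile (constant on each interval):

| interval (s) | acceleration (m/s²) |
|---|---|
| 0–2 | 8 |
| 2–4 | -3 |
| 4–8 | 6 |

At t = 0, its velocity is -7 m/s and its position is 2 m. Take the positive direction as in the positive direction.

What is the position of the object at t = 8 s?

76 m

On each constant-a segment, Δv = aΔt and Δx = v₀Δt + ½aΔt²; chain segment to segment.
0–2 s: v starts -7 m/s; Δx = -7·2 + ½·8·2² = 2 m; v ends 9 m/s.
2–4 s: v starts 9 m/s; Δx = 9·2 + ½·-3·2² = 12 m; v ends 3 m/s.
4–8 s: v starts 3 m/s; Δx = 3·4 + ½·6·4² = 60 m; v ends 27 m/s.
x(8) = 2 + Σ Δx = 76 m.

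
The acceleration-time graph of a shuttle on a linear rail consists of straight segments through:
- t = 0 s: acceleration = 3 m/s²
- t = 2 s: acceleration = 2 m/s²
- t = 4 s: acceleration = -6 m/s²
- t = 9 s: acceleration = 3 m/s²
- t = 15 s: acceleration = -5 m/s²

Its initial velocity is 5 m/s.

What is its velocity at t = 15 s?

Δv equals the area under the a-t graph; then v = v₀ + Δv.
0–2 s: ½(3 + 2)(2) = 5 m/s
2–4 s: ½(2 + -6)(2) = -4 m/s
4–9 s: ½(-6 + 3)(5) = -7.5 m/s
9–15 s: ½(3 + -5)(6) = -6 m/s
Δv = -12.5 m/s, so v(15) = 5 + (-12.5) = -7.5 m/s.

-7.5 m/s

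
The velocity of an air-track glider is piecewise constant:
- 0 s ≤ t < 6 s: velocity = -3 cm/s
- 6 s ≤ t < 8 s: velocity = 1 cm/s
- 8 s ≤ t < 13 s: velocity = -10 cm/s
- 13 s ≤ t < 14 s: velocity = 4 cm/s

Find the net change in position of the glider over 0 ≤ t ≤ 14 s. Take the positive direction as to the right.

Displacement is the signed area under the v-t curve.
0–6 s: -3 × 6 = -18 cm
6–8 s: 1 × 2 = 2 cm
8–13 s: -10 × 5 = -50 cm
13–14 s: 4 × 1 = 4 cm
Net displacement = -62 cm

-62 cm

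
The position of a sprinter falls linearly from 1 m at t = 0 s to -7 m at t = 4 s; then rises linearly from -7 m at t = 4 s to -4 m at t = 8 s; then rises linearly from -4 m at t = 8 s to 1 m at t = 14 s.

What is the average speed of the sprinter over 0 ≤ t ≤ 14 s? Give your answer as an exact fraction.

8/7 m/s

Average speed = (total path length)/(elapsed time); on a piecewise-linear x-t graph the path length is Σ|Δx|.
0–4 s: |Δx| = |-7 − 1| = 8 m
4–8 s: |Δx| = |-4 − -7| = 3 m
8–14 s: |Δx| = |1 − -4| = 5 m
Total path = 16 m; average speed = 16/14 = 8/7 m/s.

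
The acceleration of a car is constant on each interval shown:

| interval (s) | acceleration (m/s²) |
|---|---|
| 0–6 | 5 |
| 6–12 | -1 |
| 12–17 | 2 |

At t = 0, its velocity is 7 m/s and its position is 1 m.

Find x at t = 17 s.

517 m

On each constant-a segment, Δv = aΔt and Δx = v₀Δt + ½aΔt²; chain segment to segment.
0–6 s: v starts 7 m/s; Δx = 7·6 + ½·5·6² = 132 m; v ends 37 m/s.
6–12 s: v starts 37 m/s; Δx = 37·6 + ½·-1·6² = 204 m; v ends 31 m/s.
12–17 s: v starts 31 m/s; Δx = 31·5 + ½·2·5² = 180 m; v ends 41 m/s.
x(17) = 1 + Σ Δx = 517 m.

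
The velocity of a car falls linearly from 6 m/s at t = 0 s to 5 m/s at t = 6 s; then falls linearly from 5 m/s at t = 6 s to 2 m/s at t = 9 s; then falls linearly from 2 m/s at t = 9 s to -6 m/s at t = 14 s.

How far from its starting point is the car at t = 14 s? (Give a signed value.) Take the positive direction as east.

Displacement is the signed area under the v-t curve.
0–6 s: ½(6 + 5)(6) = 33 m
6–9 s: ½(5 + 2)(3) = 10.5 m
9–14 s: ½(2 + -6)(5) = -10 m
Net displacement = 33.5 m

33.5 m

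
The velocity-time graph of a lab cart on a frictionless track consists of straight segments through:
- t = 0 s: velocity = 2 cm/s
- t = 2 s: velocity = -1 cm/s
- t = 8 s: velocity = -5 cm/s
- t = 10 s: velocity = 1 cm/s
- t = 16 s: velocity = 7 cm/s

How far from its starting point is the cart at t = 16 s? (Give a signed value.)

3 cm

Net displacement equals the area under the velocity-time graph (areas below the axis count negative).
0–2 s: ½(2 + -1)(2) = 1 cm
2–8 s: ½(-1 + -5)(6) = -18 cm
8–10 s: ½(-5 + 1)(2) = -4 cm
10–16 s: ½(1 + 7)(6) = 24 cm
Net displacement = 3 cm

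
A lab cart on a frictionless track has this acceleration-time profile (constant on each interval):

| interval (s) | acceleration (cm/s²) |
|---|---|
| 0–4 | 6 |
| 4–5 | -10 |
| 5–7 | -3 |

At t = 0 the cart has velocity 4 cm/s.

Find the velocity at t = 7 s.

Δv equals the area under the a-t graph; then v = v₀ + Δv.
0–4 s: 6 × 4 = 24 cm/s
4–5 s: -10 × 1 = -10 cm/s
5–7 s: -3 × 2 = -6 cm/s
Δv = 8 cm/s, so v(7) = 4 + (8) = 12 cm/s.

12 cm/s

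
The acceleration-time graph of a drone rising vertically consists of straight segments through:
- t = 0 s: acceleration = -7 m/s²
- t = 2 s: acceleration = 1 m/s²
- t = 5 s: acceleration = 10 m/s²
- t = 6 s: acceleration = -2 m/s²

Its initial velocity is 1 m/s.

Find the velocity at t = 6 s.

Δv equals the area under the a-t graph; then v = v₀ + Δv.
0–2 s: ½(-7 + 1)(2) = -6 m/s
2–5 s: ½(1 + 10)(3) = 16.5 m/s
5–6 s: ½(10 + -2)(1) = 4 m/s
Δv = 14.5 m/s, so v(6) = 1 + (14.5) = 15.5 m/s.

15.5 m/s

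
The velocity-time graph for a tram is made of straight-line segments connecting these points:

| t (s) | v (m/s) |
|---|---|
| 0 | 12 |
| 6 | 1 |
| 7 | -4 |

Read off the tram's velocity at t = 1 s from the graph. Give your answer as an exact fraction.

On 0–6 s the graph is linear from 12 to 1 m/s: v(1) = 12 + (1 − 12)·(1 − 0)/(6 − 0) = 61/6 m/s.

61/6 m/s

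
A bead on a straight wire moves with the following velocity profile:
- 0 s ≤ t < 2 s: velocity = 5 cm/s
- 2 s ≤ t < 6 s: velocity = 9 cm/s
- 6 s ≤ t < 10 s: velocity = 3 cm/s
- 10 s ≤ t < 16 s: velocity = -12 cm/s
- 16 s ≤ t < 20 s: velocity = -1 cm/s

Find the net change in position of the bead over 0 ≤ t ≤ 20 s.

Displacement is the signed area under the v-t curve.
0–2 s: 5 × 2 = 10 cm
2–6 s: 9 × 4 = 36 cm
6–10 s: 3 × 4 = 12 cm
10–16 s: -12 × 6 = -72 cm
16–20 s: -1 × 4 = -4 cm
Net displacement = -18 cm

-18 cm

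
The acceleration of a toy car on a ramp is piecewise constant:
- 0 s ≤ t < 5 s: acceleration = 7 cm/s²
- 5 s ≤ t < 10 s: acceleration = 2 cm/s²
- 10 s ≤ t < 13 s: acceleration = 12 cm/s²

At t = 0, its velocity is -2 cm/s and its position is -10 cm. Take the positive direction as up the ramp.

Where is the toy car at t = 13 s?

440.5 cm

On each constant-a segment, Δv = aΔt and Δx = v₀Δt + ½aΔt²; chain segment to segment.
0–5 s: v starts -2 cm/s; Δx = -2·5 + ½·7·5² = 77.5 cm; v ends 33 cm/s.
5–10 s: v starts 33 cm/s; Δx = 33·5 + ½·2·5² = 190 cm; v ends 43 cm/s.
10–13 s: v starts 43 cm/s; Δx = 43·3 + ½·12·3² = 183 cm; v ends 79 cm/s.
x(13) = -10 + Σ Δx = 440.5 cm.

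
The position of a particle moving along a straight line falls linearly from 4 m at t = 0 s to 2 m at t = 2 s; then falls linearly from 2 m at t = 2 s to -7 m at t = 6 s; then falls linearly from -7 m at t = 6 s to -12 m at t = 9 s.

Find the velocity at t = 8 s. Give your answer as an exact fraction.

Velocity is the slope of the x-t graph on 6–9 s: (-12 − -7)/(9 − 6) = -5/3 m/s.

-5/3 m/s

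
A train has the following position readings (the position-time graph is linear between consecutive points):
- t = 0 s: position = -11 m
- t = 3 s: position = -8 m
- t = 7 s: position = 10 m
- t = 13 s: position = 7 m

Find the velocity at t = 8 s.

Velocity is the slope of the x-t graph on 7–13 s: (7 − 10)/(13 − 7) = -0.5 m/s.

-0.5 m/s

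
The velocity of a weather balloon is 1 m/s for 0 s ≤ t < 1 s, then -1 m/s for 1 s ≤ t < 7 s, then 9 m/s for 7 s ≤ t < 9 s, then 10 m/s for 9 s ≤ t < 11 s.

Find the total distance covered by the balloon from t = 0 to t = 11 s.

Total distance travelled is ∫|v| dt — sum the magnitudes of each area piece.
0–1 s: |1| × 1 = 1 m
1–7 s: |-1| × 6 = 6 m
7–9 s: |9| × 2 = 18 m
9–11 s: |10| × 2 = 20 m
Total distance = 45 m

45 m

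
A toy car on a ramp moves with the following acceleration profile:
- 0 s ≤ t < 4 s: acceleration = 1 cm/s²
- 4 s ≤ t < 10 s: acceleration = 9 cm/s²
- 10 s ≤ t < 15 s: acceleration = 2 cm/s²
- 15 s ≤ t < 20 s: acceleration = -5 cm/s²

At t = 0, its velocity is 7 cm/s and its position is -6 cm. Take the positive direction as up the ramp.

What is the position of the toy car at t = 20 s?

On each constant-a segment, Δv = aΔt and Δx = v₀Δt + ½aΔt²; chain segment to segment.
0–4 s: v starts 7 cm/s; Δx = 7·4 + ½·1·4² = 36 cm; v ends 11 cm/s.
4–10 s: v starts 11 cm/s; Δx = 11·6 + ½·9·6² = 228 cm; v ends 65 cm/s.
10–15 s: v starts 65 cm/s; Δx = 65·5 + ½·2·5² = 350 cm; v ends 75 cm/s.
15–20 s: v starts 75 cm/s; Δx = 75·5 + ½·-5·5² = 312.5 cm; v ends 50 cm/s.
x(20) = -6 + Σ Δx = 920.5 cm.

920.5 cm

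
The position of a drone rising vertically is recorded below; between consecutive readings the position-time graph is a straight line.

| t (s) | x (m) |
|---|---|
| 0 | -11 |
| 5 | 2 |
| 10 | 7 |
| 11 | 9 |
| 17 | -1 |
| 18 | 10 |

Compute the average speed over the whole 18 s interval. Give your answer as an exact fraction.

41/18 m/s

Average speed = (total path length)/(elapsed time); on a piecewise-linear x-t graph the path length is Σ|Δx|.
0–5 s: |Δx| = |2 − -11| = 13 m
5–10 s: |Δx| = |7 − 2| = 5 m
10–11 s: |Δx| = |9 − 7| = 2 m
11–17 s: |Δx| = |-1 − 9| = 10 m
17–18 s: |Δx| = |10 − -1| = 11 m
Total path = 41 m; average speed = 41/18 = 41/18 m/s.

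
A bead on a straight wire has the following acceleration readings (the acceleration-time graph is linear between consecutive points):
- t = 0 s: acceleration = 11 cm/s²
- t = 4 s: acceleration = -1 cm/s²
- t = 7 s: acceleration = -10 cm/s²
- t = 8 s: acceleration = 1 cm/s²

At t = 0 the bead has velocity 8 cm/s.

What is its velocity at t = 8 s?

7 cm/s

Δv equals the area under the a-t graph; then v = v₀ + Δv.
0–4 s: ½(11 + -1)(4) = 20 cm/s
4–7 s: ½(-1 + -10)(3) = -16.5 cm/s
7–8 s: ½(-10 + 1)(1) = -4.5 cm/s
Δv = -1 cm/s, so v(8) = 8 + (-1) = 7 cm/s.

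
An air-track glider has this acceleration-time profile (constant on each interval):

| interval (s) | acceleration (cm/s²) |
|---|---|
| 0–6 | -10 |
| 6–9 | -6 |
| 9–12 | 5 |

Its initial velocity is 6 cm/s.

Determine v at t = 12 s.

-57 cm/s

Δv equals the area under the a-t graph; then v = v₀ + Δv.
0–6 s: -10 × 6 = -60 cm/s
6–9 s: -6 × 3 = -18 cm/s
9–12 s: 5 × 3 = 15 cm/s
Δv = -63 cm/s, so v(12) = 6 + (-63) = -57 cm/s.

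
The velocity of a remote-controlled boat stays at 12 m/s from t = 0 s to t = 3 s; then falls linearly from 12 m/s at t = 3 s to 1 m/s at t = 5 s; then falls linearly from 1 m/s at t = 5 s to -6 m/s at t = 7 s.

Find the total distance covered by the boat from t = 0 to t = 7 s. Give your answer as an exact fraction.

380/7 m

Distance (not displacement) is the total path length: add the absolute areas under v-t.
0–3 s: |12| × 3 = 36 m
3–5 s: |½(12 + 1)(2)| = 13 m
5–7 s: v = 0 at t = 37/7 s; triangle areas 1/7 + 36/7 = 37/7 m
Total distance = 380/7 m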